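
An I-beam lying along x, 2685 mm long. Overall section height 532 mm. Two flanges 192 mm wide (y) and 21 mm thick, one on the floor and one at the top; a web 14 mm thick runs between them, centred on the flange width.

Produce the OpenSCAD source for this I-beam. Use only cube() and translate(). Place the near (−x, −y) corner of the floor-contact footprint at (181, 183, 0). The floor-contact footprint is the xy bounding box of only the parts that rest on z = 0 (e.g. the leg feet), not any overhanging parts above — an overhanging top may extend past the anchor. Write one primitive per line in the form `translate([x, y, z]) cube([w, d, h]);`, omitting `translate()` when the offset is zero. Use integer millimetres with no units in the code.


translate([181, 183, 0]) cube([2685, 192, 21]);
translate([181, 272, 21]) cube([2685, 14, 490]);
translate([181, 183, 511]) cube([2685, 192, 21]);


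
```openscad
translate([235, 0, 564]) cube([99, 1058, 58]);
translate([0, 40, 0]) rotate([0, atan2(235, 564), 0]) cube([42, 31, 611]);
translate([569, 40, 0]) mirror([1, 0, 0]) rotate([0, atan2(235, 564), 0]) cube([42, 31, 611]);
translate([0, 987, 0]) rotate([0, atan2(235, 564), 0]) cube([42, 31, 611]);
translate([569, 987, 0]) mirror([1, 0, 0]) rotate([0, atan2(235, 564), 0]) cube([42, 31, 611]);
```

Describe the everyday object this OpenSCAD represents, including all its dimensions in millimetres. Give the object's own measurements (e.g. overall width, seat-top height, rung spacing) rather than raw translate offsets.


A sawhorse. A 99×1058×58 mm beam (x, y, z) sits on two A-frame leg pairs. Each pair is two raked legs of 42×31 mm section (31 mm along y) splaying symmetrically in x. Each leg rises 564 mm vertically over 235 mm of horizontal reach and is 611 mm long along its own axis. Every leg's outer bottom edge rests on the floor and its outer top edge meets a bottom edge of the beam — the left legs (tilting toward +x) meet the beam's −x bottom edge, the right legs (their mirror images, tilting toward −x) meet its +x bottom edge — so the leg tops tuck under the beam, the beam's underside is 564 mm above the floor, and the feet are 569 mm apart outside-to-outside with the beam centred between them. The two leg pairs are set in 40 mm from either end of the beam.


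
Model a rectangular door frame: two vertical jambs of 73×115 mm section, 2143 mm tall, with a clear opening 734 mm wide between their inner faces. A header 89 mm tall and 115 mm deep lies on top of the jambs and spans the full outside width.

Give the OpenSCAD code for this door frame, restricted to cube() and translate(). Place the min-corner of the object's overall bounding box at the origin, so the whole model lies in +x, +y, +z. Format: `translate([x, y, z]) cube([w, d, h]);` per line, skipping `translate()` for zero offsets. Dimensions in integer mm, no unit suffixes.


cube([73, 115, 2143]);
translate([807, 0, 0]) cube([73, 115, 2143]);
translate([0, 0, 2143]) cube([880, 115, 89]);


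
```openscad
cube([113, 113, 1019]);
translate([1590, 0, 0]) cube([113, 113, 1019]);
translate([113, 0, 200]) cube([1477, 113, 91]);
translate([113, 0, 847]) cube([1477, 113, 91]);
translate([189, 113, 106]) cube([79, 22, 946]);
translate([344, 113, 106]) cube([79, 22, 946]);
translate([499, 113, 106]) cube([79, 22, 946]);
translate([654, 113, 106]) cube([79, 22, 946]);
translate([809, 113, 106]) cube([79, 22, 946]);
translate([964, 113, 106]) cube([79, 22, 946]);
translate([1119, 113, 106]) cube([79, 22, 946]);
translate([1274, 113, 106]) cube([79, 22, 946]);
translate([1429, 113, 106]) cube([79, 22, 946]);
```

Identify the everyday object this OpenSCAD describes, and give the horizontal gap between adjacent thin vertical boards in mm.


A fence section. The picket gap is 76 mm.

Two posts, two rails, 9 pickets — a fence section. Span 1477 mm holds 9 pickets of 79 mm with 10 equal gaps: ⌊(1477 − 9·79) / 10⌋ = 76 mm.


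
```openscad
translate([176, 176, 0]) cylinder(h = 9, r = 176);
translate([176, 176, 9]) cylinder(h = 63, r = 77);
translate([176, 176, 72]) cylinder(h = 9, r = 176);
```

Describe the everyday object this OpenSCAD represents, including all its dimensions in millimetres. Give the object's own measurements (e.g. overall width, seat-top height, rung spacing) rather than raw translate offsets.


A spool: two coaxial disc flanges of radius 176 mm and thickness 9 mm, joined by a core cylinder of radius 77 mm and height 63 mm. The lower flange rests on z = 0 and the three cylinders share a vertical axis.


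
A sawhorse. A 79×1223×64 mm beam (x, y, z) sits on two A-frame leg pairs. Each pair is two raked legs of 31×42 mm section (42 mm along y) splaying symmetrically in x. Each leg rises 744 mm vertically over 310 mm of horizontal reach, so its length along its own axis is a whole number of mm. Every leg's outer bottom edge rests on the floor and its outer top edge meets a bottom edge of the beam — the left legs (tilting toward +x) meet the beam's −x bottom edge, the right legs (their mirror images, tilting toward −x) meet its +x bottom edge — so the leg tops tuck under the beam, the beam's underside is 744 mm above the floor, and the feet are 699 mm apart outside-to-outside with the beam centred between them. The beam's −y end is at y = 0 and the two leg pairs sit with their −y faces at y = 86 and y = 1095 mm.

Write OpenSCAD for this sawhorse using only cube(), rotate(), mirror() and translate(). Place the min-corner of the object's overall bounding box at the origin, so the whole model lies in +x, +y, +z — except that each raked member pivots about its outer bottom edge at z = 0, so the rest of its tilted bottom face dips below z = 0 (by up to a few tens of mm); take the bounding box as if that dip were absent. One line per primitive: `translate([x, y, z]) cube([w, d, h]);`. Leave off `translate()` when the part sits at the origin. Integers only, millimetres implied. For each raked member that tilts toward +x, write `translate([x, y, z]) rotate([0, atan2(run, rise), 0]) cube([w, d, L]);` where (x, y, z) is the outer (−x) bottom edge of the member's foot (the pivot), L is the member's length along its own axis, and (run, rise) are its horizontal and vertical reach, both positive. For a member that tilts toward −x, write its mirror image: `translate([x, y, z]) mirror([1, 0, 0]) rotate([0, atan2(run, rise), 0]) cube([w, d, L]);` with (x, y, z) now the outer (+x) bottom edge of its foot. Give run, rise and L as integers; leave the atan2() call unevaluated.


translate([310, 0, 744]) cube([79, 1223, 64]);
translate([0, 86, 0]) rotate([0, atan2(310, 744), 0]) cube([31, 42, 806]);
translate([699, 86, 0]) mirror([1, 0, 0]) rotate([0, atan2(310, 744), 0]) cube([31, 42, 806]);
translate([0, 1095, 0]) rotate([0, atan2(310, 744), 0]) cube([31, 42, 806]);
translate([699, 1095, 0]) mirror([1, 0, 0]) rotate([0, atan2(310, 744), 0]) cube([31, 42, 806]);


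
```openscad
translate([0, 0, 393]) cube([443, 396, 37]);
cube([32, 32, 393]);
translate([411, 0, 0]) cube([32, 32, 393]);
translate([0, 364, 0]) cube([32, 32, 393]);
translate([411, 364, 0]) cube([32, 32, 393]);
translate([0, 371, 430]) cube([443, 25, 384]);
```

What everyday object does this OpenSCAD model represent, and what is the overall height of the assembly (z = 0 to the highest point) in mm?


A chair. The overall height is 814 mm.

A slab on four corner posts with a tall panel at the back — a chair. The seat slab sits at z = 393 with thickness 37, and the 384 mm backrest starts at the seat top, so the overall height is 393 + 37 + 384 = 814 mm.


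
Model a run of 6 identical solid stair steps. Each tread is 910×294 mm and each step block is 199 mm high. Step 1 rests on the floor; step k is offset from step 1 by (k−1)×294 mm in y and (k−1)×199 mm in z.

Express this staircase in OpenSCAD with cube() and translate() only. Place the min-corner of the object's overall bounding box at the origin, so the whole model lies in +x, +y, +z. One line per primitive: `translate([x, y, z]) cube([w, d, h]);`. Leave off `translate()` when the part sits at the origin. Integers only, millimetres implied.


cube([910, 294, 199]);
translate([0, 294, 199]) cube([910, 294, 199]);
translate([0, 588, 398]) cube([910, 294, 199]);
translate([0, 882, 597]) cube([910, 294, 199]);
translate([0, 1176, 796]) cube([910, 294, 199]);
translate([0, 1470, 995]) cube([910, 294, 199]);


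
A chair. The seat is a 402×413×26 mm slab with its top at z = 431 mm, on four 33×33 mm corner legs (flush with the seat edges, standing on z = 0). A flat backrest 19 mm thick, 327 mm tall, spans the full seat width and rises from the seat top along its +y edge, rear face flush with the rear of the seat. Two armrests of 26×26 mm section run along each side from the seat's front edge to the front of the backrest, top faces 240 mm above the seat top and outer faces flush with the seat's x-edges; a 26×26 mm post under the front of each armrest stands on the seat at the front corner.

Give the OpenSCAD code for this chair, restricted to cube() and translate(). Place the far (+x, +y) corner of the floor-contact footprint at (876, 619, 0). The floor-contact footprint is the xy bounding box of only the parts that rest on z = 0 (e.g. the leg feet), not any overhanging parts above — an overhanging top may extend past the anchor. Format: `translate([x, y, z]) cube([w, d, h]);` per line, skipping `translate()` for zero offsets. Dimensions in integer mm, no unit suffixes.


translate([474, 206, 405]) cube([402, 413, 26]);
translate([474, 206, 0]) cube([33, 33, 405]);
translate([843, 206, 0]) cube([33, 33, 405]);
translate([474, 586, 0]) cube([33, 33, 405]);
translate([843, 586, 0]) cube([33, 33, 405]);
translate([474, 600, 431]) cube([402, 19, 327]);
translate([474, 206, 645]) cube([26, 394, 26]);
translate([850, 206, 645]) cube([26, 394, 26]);
translate([474, 206, 431]) cube([26, 26, 214]);
translate([850, 206, 431]) cube([26, 26, 214]);


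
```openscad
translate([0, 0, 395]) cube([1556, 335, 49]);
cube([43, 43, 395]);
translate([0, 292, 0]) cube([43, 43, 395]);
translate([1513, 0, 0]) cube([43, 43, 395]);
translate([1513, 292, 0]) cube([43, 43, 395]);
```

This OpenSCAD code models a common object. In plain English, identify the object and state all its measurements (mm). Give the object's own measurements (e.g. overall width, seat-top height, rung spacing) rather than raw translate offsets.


A bench: a 1556×335 mm seat slab, 49 mm thick, top at z = 444 mm, on four 43×43 mm square legs flush with the seat corners and standing on z = 0.


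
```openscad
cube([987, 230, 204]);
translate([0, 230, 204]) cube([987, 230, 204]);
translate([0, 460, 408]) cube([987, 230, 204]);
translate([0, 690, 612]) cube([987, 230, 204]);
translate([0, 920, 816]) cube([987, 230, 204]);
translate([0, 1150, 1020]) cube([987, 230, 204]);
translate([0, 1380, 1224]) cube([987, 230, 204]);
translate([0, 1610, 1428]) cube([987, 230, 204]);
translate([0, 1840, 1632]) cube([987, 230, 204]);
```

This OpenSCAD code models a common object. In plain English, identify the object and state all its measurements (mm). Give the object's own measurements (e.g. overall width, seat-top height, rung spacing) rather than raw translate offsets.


A straight staircase of 9 solid steps. Each step is 987 mm wide (x), 230 mm deep (y, the going) and 204 mm tall (the rise). The first step rests on the floor; each subsequent step sits one going further in +y and one rise higher in +z, directly behind and above the previous step with no overlap.


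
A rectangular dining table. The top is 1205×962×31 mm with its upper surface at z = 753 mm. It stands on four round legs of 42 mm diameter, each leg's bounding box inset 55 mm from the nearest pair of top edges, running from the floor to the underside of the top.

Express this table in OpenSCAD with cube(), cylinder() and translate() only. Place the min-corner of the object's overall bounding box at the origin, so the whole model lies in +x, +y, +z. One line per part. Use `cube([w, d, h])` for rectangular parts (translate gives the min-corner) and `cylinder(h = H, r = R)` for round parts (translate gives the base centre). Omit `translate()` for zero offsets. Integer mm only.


translate([0, 0, 722]) cube([1205, 962, 31]);
translate([76, 76, 0]) cylinder(h = 722, r = 21);
translate([1129, 76, 0]) cylinder(h = 722, r = 21);
translate([76, 886, 0]) cylinder(h = 722, r = 21);
translate([1129, 886, 0]) cylinder(h = 722, r = 21);


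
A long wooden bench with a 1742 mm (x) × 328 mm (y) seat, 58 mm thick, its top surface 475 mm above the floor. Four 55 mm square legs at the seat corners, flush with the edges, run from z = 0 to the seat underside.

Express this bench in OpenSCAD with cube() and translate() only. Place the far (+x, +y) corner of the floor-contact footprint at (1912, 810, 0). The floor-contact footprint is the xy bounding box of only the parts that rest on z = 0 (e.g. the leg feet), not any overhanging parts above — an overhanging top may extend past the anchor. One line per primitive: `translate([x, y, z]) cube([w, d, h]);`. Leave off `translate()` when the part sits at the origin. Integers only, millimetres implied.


// leg_h = 475 − 58 = 417
translate([170, 482, 417]) cube([1742, 328, 58]);
translate([170, 482, 0]) cube([55, 55, 417]);
translate([170, 755, 0]) cube([55, 55, 417]);
translate([1857, 482, 0]) cube([55, 55, 417]);
translate([1857, 755, 0]) cube([55, 55, 417]);


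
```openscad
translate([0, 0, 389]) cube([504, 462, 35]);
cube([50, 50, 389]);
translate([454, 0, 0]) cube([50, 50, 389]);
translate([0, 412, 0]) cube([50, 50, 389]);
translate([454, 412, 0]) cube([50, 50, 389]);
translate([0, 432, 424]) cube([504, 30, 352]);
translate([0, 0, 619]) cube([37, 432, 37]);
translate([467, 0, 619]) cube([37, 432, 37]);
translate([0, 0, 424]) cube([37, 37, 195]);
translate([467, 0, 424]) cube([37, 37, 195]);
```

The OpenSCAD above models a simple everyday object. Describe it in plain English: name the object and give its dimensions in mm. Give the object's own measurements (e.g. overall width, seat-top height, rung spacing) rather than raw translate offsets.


A chair. The seat is a 504×462×35 mm slab with its top at z = 424 mm, on four 50×50 mm corner legs (flush with the seat edges, standing on z = 0). A flat backrest 30 mm thick, 352 mm tall, spans the full seat width and rises from the seat top along its +y edge, rear face flush with the rear of the seat. Two armrests of 37×37 mm section run along each side from the seat's front edge to the front of the backrest, top faces 232 mm above the seat top and outer faces flush with the seat's x-edges; a 37×37 mm post under the front of each armrest stands on the seat at the front corner.


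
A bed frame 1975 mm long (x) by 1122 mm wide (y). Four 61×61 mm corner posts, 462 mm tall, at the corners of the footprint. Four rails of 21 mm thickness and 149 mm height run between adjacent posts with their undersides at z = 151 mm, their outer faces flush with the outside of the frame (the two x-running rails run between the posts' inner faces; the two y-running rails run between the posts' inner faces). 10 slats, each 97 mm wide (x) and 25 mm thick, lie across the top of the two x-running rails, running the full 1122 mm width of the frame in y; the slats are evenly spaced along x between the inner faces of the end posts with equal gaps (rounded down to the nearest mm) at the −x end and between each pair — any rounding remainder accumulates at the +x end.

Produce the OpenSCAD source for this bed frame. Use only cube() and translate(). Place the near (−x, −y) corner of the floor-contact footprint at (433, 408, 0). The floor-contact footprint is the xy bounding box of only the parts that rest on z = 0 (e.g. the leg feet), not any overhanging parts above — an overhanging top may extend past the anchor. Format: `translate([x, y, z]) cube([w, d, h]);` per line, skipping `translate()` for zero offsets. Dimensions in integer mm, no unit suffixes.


translate([433, 408, 0]) cube([61, 61, 462]);
translate([433, 1469, 0]) cube([61, 61, 462]);
translate([2347, 408, 0]) cube([61, 61, 462]);
translate([2347, 1469, 0]) cube([61, 61, 462]);
translate([494, 408, 151]) cube([1853, 21, 149]);
translate([494, 1509, 151]) cube([1853, 21, 149]);
translate([433, 469, 151]) cube([21, 1000, 149]);
translate([2387, 469, 151]) cube([21, 1000, 149]);
translate([574, 408, 300]) cube([97, 1122, 25]);
translate([751, 408, 300]) cube([97, 1122, 25]);
translate([928, 408, 300]) cube([97, 1122, 25]);
translate([1105, 408, 300]) cube([97, 1122, 25]);
translate([1282, 408, 300]) cube([97, 1122, 25]);
translate([1459, 408, 300]) cube([97, 1122, 25]);
translate([1636, 408, 300]) cube([97, 1122, 25]);
translate([1813, 408, 300]) cube([97, 1122, 25]);
translate([1990, 408, 300]) cube([97, 1122, 25]);
translate([2167, 408, 300]) cube([97, 1122, 25]);


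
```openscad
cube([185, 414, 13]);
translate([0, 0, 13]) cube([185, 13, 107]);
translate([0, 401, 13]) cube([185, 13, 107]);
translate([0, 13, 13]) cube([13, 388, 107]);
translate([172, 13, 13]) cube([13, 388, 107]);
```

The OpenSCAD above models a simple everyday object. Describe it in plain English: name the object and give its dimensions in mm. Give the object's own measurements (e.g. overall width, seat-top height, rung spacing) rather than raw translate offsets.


An open-topped rectangular box: outside dimensions 185×414×120 mm, with a uniform wall and base thickness of 13 mm. The base is a full 185×414 slab on the floor; four walls sit on top of the base. The front and back walls (the −y and +y sides) span the full width; the two side walls fit between them.


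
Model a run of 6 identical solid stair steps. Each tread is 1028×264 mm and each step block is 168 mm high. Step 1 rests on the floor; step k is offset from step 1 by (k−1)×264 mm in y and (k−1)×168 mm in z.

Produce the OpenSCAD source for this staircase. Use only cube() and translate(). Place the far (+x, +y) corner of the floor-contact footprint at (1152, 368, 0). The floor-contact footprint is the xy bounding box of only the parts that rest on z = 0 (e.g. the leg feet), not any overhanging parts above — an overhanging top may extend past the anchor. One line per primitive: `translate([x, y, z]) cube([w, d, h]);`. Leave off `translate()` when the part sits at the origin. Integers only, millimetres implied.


translate([124, 104, 0]) cube([1028, 264, 168]);
translate([124, 368, 168]) cube([1028, 264, 168]);
translate([124, 632, 336]) cube([1028, 264, 168]);
translate([124, 896, 504]) cube([1028, 264, 168]);
translate([124, 1160, 672]) cube([1028, 264, 168]);
translate([124, 1424, 840]) cube([1028, 264, 168]);


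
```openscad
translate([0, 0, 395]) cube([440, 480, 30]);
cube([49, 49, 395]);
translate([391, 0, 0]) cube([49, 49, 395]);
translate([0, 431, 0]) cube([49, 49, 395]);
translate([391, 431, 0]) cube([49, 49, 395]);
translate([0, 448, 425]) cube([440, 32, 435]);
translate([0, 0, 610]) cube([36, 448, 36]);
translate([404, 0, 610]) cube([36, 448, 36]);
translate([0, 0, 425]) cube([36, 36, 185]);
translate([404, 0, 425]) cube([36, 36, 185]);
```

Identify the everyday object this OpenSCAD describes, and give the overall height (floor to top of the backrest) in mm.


A chair. The overall height is 860 mm.

A slab on four corner posts with a tall panel at the back — a chair. The seat slab sits at z = 395 with thickness 30, and the 435 mm backrest starts at the seat top, so the overall height is 395 + 30 + 435 = 860 mm.


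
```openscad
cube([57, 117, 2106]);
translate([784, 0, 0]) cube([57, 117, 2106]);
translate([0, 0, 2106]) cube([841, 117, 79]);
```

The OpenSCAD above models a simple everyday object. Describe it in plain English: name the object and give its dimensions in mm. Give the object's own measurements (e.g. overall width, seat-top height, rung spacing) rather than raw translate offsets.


A door frame. The clear opening is 727 mm wide and 2106 mm high. Two 57 mm wide jambs, 117 mm deep, stand either side of the opening from the floor to the top of the opening. A 79 mm thick head sits across the top of both jambs, spanning the full outside width of the frame.


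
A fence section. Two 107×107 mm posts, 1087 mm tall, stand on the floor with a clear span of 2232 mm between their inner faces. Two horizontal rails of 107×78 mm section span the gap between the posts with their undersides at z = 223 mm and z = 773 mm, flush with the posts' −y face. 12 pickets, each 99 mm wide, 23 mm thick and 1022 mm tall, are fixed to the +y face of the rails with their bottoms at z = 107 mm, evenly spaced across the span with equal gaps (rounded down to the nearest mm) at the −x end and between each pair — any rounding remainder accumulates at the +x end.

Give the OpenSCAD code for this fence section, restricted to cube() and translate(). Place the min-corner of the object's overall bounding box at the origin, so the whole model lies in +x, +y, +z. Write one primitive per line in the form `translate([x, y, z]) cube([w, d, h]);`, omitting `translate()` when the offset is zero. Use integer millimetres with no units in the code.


cube([107, 107, 1087]);
translate([2339, 0, 0]) cube([107, 107, 1087]);
translate([107, 0, 223]) cube([2232, 107, 78]);
translate([107, 0, 773]) cube([2232, 107, 78]);
translate([187, 107, 107]) cube([99, 23, 1022]);
translate([366, 107, 107]) cube([99, 23, 1022]);
translate([545, 107, 107]) cube([99, 23, 1022]);
translate([724, 107, 107]) cube([99, 23, 1022]);
translate([903, 107, 107]) cube([99, 23, 1022]);
translate([1082, 107, 107]) cube([99, 23, 1022]);
translate([1261, 107, 107]) cube([99, 23, 1022]);
translate([1440, 107, 107]) cube([99, 23, 1022]);
translate([1619, 107, 107]) cube([99, 23, 1022]);
translate([1798, 107, 107]) cube([99, 23, 1022]);
translate([1977, 107, 107]) cube([99, 23, 1022]);
translate([2156, 107, 107]) cube([99, 23, 1022]);


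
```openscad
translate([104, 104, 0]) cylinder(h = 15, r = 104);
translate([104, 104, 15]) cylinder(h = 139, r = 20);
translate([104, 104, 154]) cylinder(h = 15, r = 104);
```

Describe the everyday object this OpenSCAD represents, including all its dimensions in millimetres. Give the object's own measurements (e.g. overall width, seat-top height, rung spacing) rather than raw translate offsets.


A spool: two coaxial disc flanges of radius 104 mm and thickness 15 mm, joined by a core cylinder of radius 20 mm and height 139 mm. The lower flange rests on z = 0 and the three cylinders share a vertical axis.


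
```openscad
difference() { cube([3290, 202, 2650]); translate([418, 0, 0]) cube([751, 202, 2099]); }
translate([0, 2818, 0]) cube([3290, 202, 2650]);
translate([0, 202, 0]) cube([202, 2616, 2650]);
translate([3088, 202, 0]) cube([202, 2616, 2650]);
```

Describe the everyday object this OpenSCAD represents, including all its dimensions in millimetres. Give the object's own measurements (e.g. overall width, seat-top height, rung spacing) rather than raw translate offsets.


A single room: four walls, each 2650 mm tall and 202 mm thick, enclosing an outside footprint 3290×3020 mm (x × y), no floor or roof. The front and back walls (−y and +y sides) run the full x-width; the side walls fit between their inner faces. A door opening 751 mm wide and 2099 mm tall is cut through the front wall from the floor up, its −x edge 418 mm from the wall's −x end.


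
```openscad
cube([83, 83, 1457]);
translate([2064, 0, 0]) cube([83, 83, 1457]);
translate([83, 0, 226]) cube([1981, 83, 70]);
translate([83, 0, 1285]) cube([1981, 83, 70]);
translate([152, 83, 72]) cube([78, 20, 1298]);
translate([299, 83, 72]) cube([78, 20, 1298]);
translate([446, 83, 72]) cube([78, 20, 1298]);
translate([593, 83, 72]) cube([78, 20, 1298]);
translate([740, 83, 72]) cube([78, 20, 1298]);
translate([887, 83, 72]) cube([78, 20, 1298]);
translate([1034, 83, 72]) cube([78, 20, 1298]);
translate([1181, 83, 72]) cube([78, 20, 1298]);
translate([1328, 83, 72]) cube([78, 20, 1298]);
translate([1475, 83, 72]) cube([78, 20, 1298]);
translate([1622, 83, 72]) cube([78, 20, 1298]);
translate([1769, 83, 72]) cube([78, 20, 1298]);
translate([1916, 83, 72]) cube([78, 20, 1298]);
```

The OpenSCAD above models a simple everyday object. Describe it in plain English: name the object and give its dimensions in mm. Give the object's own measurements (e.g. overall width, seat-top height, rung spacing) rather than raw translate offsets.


A fence section. Two 83×83 mm posts, 1457 mm tall, stand on the floor with a clear span of 1981 mm between their inner faces. Two horizontal rails of 83×70 mm section span the gap between the posts with their undersides at z = 226 mm and z = 1285 mm, flush with the posts' −y face. 13 pickets, each 78 mm wide, 20 mm thick and 1298 mm tall, are fixed to the +y face of the rails with their bottoms at z = 72 mm, spaced across the span with a 69 mm gap after the −x post and between neighbouring pickets, with 70 mm left before the +x post.


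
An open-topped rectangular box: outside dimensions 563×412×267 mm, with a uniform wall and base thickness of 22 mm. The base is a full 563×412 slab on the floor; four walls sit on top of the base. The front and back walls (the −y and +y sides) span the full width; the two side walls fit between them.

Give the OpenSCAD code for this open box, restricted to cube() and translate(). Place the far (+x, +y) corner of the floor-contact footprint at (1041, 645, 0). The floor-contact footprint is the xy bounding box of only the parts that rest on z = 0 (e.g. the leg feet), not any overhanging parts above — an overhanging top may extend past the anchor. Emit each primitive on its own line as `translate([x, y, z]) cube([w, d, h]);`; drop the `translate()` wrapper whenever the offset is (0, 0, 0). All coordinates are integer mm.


translate([478, 233, 0]) cube([563, 412, 22]);
translate([478, 233, 22]) cube([563, 22, 245]);
translate([478, 623, 22]) cube([563, 22, 245]);
translate([478, 255, 22]) cube([22, 368, 245]);
translate([1019, 255, 22]) cube([22, 368, 245]);


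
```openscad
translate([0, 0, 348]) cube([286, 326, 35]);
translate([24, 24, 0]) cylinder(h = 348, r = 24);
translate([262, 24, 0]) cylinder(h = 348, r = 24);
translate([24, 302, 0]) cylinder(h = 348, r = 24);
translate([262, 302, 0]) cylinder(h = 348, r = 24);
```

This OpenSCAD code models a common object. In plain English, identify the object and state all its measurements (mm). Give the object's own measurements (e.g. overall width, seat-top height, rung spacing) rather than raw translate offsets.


A simple wooden stool: a rectangular seat 286 mm (x) by 326 mm (y), 35 mm thick, top face at z = 383 mm, on four round legs, each 48 mm in diameter. The legs rest on z = 0, each leg's axis is inset half a diameter from the nearest pair of seat edges (so the leg's bounding box is flush with the corner).


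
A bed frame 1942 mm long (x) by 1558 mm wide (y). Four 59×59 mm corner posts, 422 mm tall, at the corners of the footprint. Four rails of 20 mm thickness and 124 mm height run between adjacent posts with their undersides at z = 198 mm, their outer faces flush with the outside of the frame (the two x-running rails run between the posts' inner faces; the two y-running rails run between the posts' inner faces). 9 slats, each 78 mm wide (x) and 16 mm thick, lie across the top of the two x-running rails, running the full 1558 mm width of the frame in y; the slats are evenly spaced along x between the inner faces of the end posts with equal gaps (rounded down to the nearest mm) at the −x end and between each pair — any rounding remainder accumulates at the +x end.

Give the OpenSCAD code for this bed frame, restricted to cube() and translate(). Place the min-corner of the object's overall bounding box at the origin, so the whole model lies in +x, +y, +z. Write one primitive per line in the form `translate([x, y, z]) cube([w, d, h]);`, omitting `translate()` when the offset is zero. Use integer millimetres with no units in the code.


cube([59, 59, 422]);
translate([0, 1499, 0]) cube([59, 59, 422]);
translate([1883, 0, 0]) cube([59, 59, 422]);
translate([1883, 1499, 0]) cube([59, 59, 422]);
translate([59, 0, 198]) cube([1824, 20, 124]);
translate([59, 1538, 198]) cube([1824, 20, 124]);
translate([0, 59, 198]) cube([20, 1440, 124]);
translate([1922, 59, 198]) cube([20, 1440, 124]);
translate([171, 0, 322]) cube([78, 1558, 16]);
translate([361, 0, 322]) cube([78, 1558, 16]);
translate([551, 0, 322]) cube([78, 1558, 16]);
translate([741, 0, 322]) cube([78, 1558, 16]);
translate([931, 0, 322]) cube([78, 1558, 16]);
translate([1121, 0, 322]) cube([78, 1558, 16]);
translate([1311, 0, 322]) cube([78, 1558, 16]);
translate([1501, 0, 322]) cube([78, 1558, 16]);
translate([1691, 0, 322]) cube([78, 1558, 16]);


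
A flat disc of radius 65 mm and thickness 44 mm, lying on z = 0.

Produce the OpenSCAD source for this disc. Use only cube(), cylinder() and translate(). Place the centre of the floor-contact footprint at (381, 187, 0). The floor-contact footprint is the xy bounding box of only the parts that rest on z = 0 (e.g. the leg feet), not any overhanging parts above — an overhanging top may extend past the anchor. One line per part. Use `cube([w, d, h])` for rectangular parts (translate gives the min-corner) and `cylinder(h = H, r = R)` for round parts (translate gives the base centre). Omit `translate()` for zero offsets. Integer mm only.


translate([381, 187, 0]) cylinder(h = 44, r = 65);


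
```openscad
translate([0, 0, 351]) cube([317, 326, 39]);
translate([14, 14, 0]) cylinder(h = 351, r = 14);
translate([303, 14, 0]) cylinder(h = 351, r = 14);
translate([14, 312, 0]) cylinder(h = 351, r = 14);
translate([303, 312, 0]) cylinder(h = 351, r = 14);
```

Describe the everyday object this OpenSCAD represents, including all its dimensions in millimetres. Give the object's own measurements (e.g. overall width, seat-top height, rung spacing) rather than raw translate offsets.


A simple wooden stool: a rectangular seat 317 mm (x) by 326 mm (y), 39 mm thick, top face at z = 390 mm, on four round legs, each 28 mm in diameter. The legs rest on z = 0, each leg's axis is inset half a diameter from the nearest pair of seat edges (so the leg's bounding box is flush with the corner).


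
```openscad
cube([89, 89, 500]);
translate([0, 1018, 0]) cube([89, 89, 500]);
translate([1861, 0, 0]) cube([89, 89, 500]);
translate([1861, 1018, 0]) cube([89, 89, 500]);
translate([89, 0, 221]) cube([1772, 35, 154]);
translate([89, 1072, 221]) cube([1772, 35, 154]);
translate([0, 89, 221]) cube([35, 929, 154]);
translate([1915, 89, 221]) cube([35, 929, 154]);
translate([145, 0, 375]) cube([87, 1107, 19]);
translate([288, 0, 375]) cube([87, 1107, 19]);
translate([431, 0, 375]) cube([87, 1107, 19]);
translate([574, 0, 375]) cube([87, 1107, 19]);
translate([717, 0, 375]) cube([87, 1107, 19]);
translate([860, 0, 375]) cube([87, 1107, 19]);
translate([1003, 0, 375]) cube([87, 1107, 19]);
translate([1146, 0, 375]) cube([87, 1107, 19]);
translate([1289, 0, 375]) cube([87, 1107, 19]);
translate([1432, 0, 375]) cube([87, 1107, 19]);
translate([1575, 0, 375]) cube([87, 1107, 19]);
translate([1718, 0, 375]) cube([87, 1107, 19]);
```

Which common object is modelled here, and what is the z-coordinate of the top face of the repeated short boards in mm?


A bed frame. The slat-top height is 394 mm.

Four posts, four rails, and a row of slats — a bed frame. Slats sit on the rails at z = 221 + 154 = 375; with slat thickness 19, the top is 394 mm.


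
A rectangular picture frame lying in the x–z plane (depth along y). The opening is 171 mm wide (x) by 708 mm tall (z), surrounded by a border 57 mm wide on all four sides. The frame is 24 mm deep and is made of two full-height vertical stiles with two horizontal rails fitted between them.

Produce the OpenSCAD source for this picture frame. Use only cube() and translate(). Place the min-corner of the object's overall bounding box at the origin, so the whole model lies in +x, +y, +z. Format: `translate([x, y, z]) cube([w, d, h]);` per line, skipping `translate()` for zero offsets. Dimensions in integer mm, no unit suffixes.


cube([57, 24, 822]);
translate([228, 0, 0]) cube([57, 24, 822]);
translate([57, 0, 0]) cube([171, 24, 57]);
translate([57, 0, 765]) cube([171, 24, 57]);


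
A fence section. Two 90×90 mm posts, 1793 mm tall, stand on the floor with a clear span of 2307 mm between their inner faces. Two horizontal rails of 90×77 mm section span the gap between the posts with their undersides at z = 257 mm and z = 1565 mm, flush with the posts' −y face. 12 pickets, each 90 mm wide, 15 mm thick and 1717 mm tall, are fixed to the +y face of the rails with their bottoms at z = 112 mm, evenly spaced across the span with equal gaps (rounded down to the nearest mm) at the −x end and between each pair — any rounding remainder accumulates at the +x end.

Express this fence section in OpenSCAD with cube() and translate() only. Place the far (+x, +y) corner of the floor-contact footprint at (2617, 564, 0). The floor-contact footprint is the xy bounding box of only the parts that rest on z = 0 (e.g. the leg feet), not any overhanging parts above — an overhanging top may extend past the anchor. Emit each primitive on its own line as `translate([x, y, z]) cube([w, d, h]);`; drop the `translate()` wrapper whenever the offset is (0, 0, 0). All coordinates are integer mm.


translate([130, 474, 0]) cube([90, 90, 1793]);
translate([2527, 474, 0]) cube([90, 90, 1793]);
translate([220, 474, 257]) cube([2307, 90, 77]);
translate([220, 474, 1565]) cube([2307, 90, 77]);
translate([314, 564, 112]) cube([90, 15, 1717]);
translate([498, 564, 112]) cube([90, 15, 1717]);
translate([682, 564, 112]) cube([90, 15, 1717]);
translate([866, 564, 112]) cube([90, 15, 1717]);
translate([1050, 564, 112]) cube([90, 15, 1717]);
translate([1234, 564, 112]) cube([90, 15, 1717]);
translate([1418, 564, 112]) cube([90, 15, 1717]);
translate([1602, 564, 112]) cube([90, 15, 1717]);
translate([1786, 564, 112]) cube([90, 15, 1717]);
translate([1970, 564, 112]) cube([90, 15, 1717]);
translate([2154, 564, 112]) cube([90, 15, 1717]);
translate([2338, 564, 112]) cube([90, 15, 1717]);


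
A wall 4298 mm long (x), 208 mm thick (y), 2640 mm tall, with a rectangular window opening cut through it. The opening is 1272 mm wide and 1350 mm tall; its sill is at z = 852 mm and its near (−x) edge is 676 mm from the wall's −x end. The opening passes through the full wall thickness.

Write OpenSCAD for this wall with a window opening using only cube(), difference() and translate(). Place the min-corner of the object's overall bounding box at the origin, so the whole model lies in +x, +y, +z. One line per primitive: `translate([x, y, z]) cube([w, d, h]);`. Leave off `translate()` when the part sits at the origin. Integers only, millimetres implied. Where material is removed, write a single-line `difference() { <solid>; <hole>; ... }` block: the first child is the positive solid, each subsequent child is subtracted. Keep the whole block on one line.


difference() { cube([4298, 208, 2640]); translate([676, 0, 852]) cube([1272, 208, 1350]); }


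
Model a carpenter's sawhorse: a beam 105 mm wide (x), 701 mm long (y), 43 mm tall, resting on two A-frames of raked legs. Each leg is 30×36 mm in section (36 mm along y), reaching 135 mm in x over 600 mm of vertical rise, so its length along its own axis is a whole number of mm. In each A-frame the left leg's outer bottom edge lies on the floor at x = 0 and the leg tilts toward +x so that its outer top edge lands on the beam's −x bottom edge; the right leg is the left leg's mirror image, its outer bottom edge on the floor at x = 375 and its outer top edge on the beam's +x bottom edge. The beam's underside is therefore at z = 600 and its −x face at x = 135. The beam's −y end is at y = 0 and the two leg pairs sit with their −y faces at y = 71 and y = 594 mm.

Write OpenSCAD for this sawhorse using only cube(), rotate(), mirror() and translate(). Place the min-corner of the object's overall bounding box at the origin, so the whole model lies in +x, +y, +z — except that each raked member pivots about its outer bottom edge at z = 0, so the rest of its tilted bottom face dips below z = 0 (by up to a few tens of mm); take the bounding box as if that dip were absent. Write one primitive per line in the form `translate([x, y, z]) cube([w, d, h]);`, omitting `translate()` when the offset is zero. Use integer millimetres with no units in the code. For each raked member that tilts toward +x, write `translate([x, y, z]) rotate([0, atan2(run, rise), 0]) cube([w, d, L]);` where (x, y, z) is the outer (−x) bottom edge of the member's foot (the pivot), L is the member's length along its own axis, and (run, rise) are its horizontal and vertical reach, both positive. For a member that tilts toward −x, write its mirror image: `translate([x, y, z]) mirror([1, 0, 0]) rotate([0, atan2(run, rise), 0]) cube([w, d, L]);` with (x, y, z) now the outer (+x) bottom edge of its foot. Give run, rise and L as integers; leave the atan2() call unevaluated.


translate([135, 0, 600]) cube([105, 701, 43]);
translate([0, 71, 0]) rotate([0, atan2(135, 600), 0]) cube([30, 36, 615]);
translate([375, 71, 0]) mirror([1, 0, 0]) rotate([0, atan2(135, 600), 0]) cube([30, 36, 615]);
translate([0, 594, 0]) rotate([0, atan2(135, 600), 0]) cube([30, 36, 615]);
translate([375, 594, 0]) mirror([1, 0, 0]) rotate([0, atan2(135, 600), 0]) cube([30, 36, 615]);


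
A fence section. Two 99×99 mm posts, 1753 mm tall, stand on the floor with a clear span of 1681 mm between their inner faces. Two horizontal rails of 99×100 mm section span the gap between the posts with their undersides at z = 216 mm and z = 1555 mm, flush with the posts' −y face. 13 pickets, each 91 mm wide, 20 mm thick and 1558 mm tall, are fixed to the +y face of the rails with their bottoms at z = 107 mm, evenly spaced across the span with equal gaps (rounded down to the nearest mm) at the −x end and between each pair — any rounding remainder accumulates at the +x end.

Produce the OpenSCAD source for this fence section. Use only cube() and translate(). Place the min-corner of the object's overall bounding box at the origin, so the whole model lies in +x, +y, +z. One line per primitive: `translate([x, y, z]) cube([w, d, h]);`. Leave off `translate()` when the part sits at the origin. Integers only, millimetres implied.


cube([99, 99, 1753]);
translate([1780, 0, 0]) cube([99, 99, 1753]);
translate([99, 0, 216]) cube([1681, 99, 100]);
translate([99, 0, 1555]) cube([1681, 99, 100]);
translate([134, 99, 107]) cube([91, 20, 1558]);
translate([260, 99, 107]) cube([91, 20, 1558]);
translate([386, 99, 107]) cube([91, 20, 1558]);
translate([512, 99, 107]) cube([91, 20, 1558]);
translate([638, 99, 107]) cube([91, 20, 1558]);
translate([764, 99, 107]) cube([91, 20, 1558]);
translate([890, 99, 107]) cube([91, 20, 1558]);
translate([1016, 99, 107]) cube([91, 20, 1558]);
translate([1142, 99, 107]) cube([91, 20, 1558]);
translate([1268, 99, 107]) cube([91, 20, 1558]);
translate([1394, 99, 107]) cube([91, 20, 1558]);
translate([1520, 99, 107]) cube([91, 20, 1558]);
translate([1646, 99, 107]) cube([91, 20, 1558]);


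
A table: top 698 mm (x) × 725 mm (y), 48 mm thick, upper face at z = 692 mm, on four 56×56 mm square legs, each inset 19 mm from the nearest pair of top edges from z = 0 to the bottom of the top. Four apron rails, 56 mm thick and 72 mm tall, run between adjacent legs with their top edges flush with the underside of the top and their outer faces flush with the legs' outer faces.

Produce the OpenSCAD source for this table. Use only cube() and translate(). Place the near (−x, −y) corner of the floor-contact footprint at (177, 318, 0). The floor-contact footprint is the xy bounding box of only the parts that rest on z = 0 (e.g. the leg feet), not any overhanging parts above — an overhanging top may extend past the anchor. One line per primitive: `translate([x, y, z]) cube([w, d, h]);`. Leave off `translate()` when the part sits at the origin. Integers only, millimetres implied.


translate([158, 299, 644]) cube([698, 725, 48]);
translate([177, 318, 0]) cube([56, 56, 644]);
translate([781, 318, 0]) cube([56, 56, 644]);
translate([177, 949, 0]) cube([56, 56, 644]);
translate([781, 949, 0]) cube([56, 56, 644]);
translate([233, 318, 572]) cube([548, 56, 72]);
translate([233, 949, 572]) cube([548, 56, 72]);
translate([177, 374, 572]) cube([56, 575, 72]);
translate([781, 374, 572]) cube([56, 575, 72]);
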